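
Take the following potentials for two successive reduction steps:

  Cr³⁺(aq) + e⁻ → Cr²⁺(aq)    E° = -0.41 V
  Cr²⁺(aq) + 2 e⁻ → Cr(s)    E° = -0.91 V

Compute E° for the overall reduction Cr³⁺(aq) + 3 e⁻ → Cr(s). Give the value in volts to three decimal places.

-0.743 V

Adding the free-energy changes (−nFE°) of the two steps gives −n₃FE°₃ = −n₁FE°₁ − n₂FE°₂.
E°₃ = (1×-0.41 + 2×-0.91) / 3 = (-2.230) / 3 = -0.743 V.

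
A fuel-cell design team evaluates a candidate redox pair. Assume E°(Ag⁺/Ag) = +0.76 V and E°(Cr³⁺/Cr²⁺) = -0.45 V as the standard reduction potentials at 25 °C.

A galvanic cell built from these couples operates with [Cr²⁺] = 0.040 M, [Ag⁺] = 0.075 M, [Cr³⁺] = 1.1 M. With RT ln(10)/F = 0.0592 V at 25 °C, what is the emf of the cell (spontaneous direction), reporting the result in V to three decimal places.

Ag⁺/Ag is the cathode (higher E°), Cr³⁺/Cr²⁺ the anode: E°cell = +0.76 − (-0.45) = +1.21 V, n = 1.
Overall: Ag⁺(aq) + Cr²⁺(aq) → Ag(s) + Cr³⁺(aq)
Q = [Cr³⁺] / ([Ag⁺]·[Cr²⁺]); log Q = 2.564.
E = E° − (0.0592/n) log Q = +1.21 − (0.0592/1)(2.564) = +1.058 V.

+1.058 V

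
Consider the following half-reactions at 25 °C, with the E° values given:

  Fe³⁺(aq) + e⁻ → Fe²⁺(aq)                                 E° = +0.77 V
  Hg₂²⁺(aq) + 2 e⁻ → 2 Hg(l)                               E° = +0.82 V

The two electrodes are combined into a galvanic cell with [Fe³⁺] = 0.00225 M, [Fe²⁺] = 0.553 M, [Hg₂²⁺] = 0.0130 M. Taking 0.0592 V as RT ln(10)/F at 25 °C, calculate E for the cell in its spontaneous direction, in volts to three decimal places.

Hg₂²⁺/Hg is the cathode (higher E°), Fe³⁺/Fe²⁺ the anode: E°cell = +0.82 − (+0.77) = +0.05 V, n = 2.
Overall: Hg₂²⁺(aq) + 2 Fe²⁺(aq) → 2 Hg(l) + 2 Fe³⁺(aq)
Q = [Fe³⁺]^2 / ([Hg₂²⁺]·[Fe²⁺]^2); log Q = -2.895.
E = E° − (0.0592/n) log Q = +0.05 − (0.0592/2)(-2.895) = +0.136 V.

+0.136 V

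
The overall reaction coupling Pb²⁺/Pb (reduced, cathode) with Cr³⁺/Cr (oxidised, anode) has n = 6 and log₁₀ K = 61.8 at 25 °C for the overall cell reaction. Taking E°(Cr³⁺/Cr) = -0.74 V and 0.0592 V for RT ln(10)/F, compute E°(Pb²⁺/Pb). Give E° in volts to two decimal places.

-0.13 V

E°cell = (0.0592/n)·log K = (0.0592/6)(61.8) = +0.610 V.
Since Pb²⁺/Pb is the cathode and Cr³⁺/Cr the anode, E°cell = E°(Pb²⁺/Pb) − E°(Cr³⁺/Cr).
So E°(Pb²⁺/Pb) = E°cell + E°(Cr³⁺/Cr) = +0.610 + (-0.74) = -0.13 V.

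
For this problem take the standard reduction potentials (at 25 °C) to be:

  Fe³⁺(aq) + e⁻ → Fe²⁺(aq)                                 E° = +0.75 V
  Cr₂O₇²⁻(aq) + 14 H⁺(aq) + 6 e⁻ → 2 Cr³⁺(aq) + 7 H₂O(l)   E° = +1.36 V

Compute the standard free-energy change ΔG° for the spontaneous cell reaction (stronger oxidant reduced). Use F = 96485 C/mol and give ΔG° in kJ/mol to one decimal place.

Cr₂O₇²⁻/Cr³⁺ (E° = +1.36 V) is the cathode; Fe³⁺/Fe²⁺ (E° = +0.75 V) is the anode, so E°cell = +0.61 V.
Balancing electrons gives n = 6 (lcm of 6 and 1).
ΔG° = −nFE° = −(6)(96485)(+0.61) = -353,135 J = -353.1 kJ/mol.

-353.1 kJ/mol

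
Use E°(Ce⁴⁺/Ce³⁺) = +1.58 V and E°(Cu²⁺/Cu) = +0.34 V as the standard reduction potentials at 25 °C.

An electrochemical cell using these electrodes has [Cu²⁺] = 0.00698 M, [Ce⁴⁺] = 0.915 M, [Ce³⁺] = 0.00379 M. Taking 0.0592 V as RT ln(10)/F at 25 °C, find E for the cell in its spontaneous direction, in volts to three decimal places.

Ce⁴⁺/Ce³⁺ is the cathode (higher E°), Cu²⁺/Cu the anode: E°cell = +1.58 − (+0.34) = +1.24 V, n = 2.
Overall: 2 Ce⁴⁺(aq) + Cu(s) → 2 Ce³⁺(aq) + Cu²⁺(aq)
Q = [Ce³⁺]^2·[Cu²⁺] / ([Ce⁴⁺]^2); log Q = -6.922.
E = E° − (0.0592/n) log Q = +1.24 − (0.0592/2)(-6.922) = +1.445 V.

+1.445 V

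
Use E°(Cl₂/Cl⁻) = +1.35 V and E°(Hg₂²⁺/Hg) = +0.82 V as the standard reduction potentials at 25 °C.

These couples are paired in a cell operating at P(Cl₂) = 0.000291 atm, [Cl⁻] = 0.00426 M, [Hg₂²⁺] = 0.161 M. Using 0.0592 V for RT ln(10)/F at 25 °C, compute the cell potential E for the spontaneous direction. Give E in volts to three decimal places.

Cl₂/Cl⁻ is the cathode (higher E°), Hg₂²⁺/Hg the anode: E°cell = +1.35 − (+0.82) = +0.53 V, n = 2.
Overall: Cl₂(g) + 2 Hg(l) → 2 Cl⁻(aq) + Hg₂²⁺(aq)
Q = [Cl⁻]^2·[Hg₂²⁺] / (P(Cl₂)); log Q = -1.998.
E = E° − (0.0592/n) log Q = +0.53 − (0.0592/2)(-1.998) = +0.589 V.

+0.589 V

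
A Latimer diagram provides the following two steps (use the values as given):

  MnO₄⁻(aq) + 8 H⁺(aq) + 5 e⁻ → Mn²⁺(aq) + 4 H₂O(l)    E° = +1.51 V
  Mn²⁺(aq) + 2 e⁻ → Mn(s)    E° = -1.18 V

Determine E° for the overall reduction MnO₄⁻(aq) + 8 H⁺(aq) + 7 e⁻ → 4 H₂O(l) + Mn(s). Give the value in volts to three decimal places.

Since ΔG° = −nFE° is additive over sequential reductions, n₃E°₃ = n₁E°₁ + n₂E°₂.
E°₃ = (5×+1.51 + 2×-1.18) / 7 = (+5.190) / 7 = +0.741 V.
E° values themselves are not directly additive — weighting by electron count is essential.

+0.741 V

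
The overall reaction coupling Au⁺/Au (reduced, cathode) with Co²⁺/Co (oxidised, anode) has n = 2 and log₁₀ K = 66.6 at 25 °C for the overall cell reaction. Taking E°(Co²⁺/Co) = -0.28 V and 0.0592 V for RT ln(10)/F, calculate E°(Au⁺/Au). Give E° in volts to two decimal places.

E°cell = (0.0592/n)·log K = (0.0592/2)(66.6) = +1.971 V.
Since Au⁺/Au is the cathode and Co²⁺/Co the anode, E°cell = E°(Au⁺/Au) − E°(Co²⁺/Co).
So E°(Au⁺/Au) = E°cell + E°(Co²⁺/Co) = +1.971 + (-0.28) = +1.69 V.

+1.69 V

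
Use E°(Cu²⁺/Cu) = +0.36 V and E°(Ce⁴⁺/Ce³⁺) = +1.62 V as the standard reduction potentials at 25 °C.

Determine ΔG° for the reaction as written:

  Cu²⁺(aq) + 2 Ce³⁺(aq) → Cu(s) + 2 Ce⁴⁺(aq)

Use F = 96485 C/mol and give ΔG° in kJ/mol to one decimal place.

As written, Cu²⁺/Cu is reduced (cathode) and Ce⁴⁺/Ce³⁺ is oxidised (anode), so E°cell = (+0.36) − (+1.62) = -1.26 V.
Balancing electrons gives n = 2.
ΔG° = −nFE° = −(2)(96485)(-1.26) = 243,142 J = +243.1 kJ/mol.

+243.1 kJ/mol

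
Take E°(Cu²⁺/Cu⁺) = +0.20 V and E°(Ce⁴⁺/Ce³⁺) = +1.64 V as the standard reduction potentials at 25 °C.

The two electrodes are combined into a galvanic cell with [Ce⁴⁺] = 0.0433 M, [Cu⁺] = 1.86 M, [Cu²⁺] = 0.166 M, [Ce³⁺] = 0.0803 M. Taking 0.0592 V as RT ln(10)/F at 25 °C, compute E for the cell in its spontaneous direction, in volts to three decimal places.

Ce⁴⁺/Ce³⁺ is the cathode (higher E°), Cu²⁺/Cu⁺ the anode: E°cell = +1.64 − (+0.20) = +1.44 V, n = 1.
Overall: Ce⁴⁺(aq) + Cu⁺(aq) → Ce³⁺(aq) + Cu²⁺(aq)
Q = [Ce³⁺]·[Cu²⁺] / ([Ce⁴⁺]·[Cu⁺]); log Q = -0.781.
E = E° − (0.0592/n) log Q = +1.44 − (0.0592/1)(-0.781) = +1.486 V.

+1.486 V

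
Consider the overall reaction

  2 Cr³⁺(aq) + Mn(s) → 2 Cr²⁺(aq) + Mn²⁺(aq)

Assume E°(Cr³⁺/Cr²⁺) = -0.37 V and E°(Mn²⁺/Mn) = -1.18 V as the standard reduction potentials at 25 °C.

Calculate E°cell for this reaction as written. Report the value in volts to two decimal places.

The Cr³⁺/Cr²⁺ couple has the higher reduction potential, so it is the cathode; Mn²⁺/Mn is oxidised at the anode.
E°cell = E°(cathode) − E°(anode) = (-0.37) − (-1.18) = +0.81 V.
Since E°cell > 0, the reaction is spontaneous under standard conditions.

+0.81 V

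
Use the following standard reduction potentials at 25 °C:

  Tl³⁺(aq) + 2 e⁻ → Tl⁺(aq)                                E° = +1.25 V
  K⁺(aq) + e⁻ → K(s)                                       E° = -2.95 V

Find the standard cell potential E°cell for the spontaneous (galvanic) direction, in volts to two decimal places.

+4.20 V

The Tl³⁺/Tl⁺ couple has the higher reduction potential, so it is the cathode; K⁺/K is oxidised at the anode.
E°cell = E°(cathode) − E°(anode) = (+1.25) − (-2.95) = +4.20 V.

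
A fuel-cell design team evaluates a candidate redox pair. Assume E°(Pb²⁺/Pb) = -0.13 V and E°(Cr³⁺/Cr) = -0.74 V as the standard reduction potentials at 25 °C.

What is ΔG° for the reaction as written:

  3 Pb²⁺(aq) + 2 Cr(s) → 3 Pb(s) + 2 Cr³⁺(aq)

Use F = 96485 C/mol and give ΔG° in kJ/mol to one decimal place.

-353.1 kJ/mol

As written, Pb²⁺/Pb is reduced (cathode) and Cr³⁺/Cr is oxidised (anode), so E°cell = (-0.13) − (-0.74) = +0.61 V.
Balancing electrons gives n = 6.
ΔG° = −nFE° = −(6)(96485)(+0.61) = -353,135 J = -353.1 kJ/mol.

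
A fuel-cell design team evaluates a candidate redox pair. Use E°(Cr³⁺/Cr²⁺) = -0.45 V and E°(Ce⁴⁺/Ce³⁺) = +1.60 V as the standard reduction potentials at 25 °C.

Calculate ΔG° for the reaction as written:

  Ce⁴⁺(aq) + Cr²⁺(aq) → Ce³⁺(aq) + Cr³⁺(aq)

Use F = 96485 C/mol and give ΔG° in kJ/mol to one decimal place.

As written, Ce⁴⁺/Ce³⁺ is reduced (cathode) and Cr³⁺/Cr²⁺ is oxidised (anode), so E°cell = (+1.60) − (-0.45) = +2.05 V.
Balancing electrons gives n = 1.
ΔG° = −nFE° = −(1)(96485)(+2.05) = -197,794 J = -197.8 kJ/mol.

-197.8 kJ/mol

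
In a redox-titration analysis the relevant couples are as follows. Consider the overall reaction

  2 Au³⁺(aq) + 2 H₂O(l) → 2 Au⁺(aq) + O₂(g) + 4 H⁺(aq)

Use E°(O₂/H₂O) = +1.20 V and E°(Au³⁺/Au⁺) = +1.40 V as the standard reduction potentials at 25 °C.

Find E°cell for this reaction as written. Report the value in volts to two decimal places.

The Au³⁺/Au⁺ couple has the higher reduction potential, so it is the cathode; O₂/H₂O is oxidised at the anode.
E°cell = E°(cathode) − E°(anode) = (+1.40) − (+1.20) = +0.20 V.

+0.20 V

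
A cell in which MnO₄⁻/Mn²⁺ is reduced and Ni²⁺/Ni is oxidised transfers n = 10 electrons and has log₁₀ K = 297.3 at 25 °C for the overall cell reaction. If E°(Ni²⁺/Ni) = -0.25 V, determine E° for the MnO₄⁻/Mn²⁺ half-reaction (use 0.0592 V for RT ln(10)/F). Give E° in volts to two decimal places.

E°cell = (0.0592/n)·log K = (0.0592/10)(297.3) = +1.760 V.
Since MnO₄⁻/Mn²⁺ is the cathode and Ni²⁺/Ni the anode, E°cell = E°(MnO₄⁻/Mn²⁺) − E°(Ni²⁺/Ni).
So E°(MnO₄⁻/Mn²⁺) = E°cell + E°(Ni²⁺/Ni) = +1.760 + (-0.25) = +1.51 V.

+1.51 V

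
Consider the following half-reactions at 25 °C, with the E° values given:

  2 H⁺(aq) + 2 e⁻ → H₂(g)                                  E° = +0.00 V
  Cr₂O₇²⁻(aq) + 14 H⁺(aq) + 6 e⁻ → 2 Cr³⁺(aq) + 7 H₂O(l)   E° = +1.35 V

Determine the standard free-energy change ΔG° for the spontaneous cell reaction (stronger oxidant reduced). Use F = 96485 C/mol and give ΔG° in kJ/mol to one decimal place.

Cr₂O₇²⁻/Cr³⁺ (E° = +1.35 V) is the cathode; H⁺/H₂ (E° = +0.00 V) is the anode, so E°cell = +1.35 V.
Balancing electrons gives n = 6 (lcm of 6 and 2).
ΔG° = −nFE° = −(6)(96485)(+1.35) = -781,528 J = -781.5 kJ/mol.

-781.5 kJ/mol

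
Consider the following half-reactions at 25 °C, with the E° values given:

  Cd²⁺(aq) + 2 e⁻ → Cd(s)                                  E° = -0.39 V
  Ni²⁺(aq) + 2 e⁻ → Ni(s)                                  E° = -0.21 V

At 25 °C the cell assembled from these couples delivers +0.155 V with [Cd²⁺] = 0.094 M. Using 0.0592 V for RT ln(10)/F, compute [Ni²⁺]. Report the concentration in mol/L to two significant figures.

0.013 M

Ni²⁺/Ni is the cathode, Cd²⁺/Cd the anode: E°cell = +0.18 V, n = 2.
Overall reaction: Ni²⁺(aq) + Cd(s) → Ni(s) + Cd²⁺(aq); Q = [Cd²⁺]^1/[Ni²⁺]^1.
From E = E° − (0.0592/n) log Q: log Q = (E° − E)·n/0.0592 = (+0.18 − (+0.155))·2/0.0592 = 0.8446.
So 1·log[Ni²⁺] = 1·log(0.094) − log Q = -1.0269 − (0.8446) = -1.8715; [Ni²⁺] = 10^(-1.8715) ≈ 0.013 M.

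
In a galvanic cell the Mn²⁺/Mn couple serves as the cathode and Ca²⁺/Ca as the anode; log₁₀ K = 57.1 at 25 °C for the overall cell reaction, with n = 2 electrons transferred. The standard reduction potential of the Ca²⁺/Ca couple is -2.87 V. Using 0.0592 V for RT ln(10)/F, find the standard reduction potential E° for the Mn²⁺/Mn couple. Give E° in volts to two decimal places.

E°cell = (0.0592/n)·log K = (0.0592/2)(57.1) = +1.690 V.
Since Mn²⁺/Mn is the cathode and Ca²⁺/Ca the anode, E°cell = E°(Mn²⁺/Mn) − E°(Ca²⁺/Ca).
So E°(Mn²⁺/Mn) = E°cell + E°(Ca²⁺/Ca) = +1.690 + (-2.87) = -1.18 V.

-1.18 V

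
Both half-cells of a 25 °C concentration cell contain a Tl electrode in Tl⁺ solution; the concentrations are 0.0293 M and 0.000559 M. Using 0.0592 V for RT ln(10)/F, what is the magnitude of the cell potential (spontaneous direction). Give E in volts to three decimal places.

For a concentration cell E°cell = 0. The 0.0293 M side is the cathode (reduction is favoured where [Tl⁺] is higher).
With n = 1, E = −(0.0592/1) log([Tl⁺]ₐₙ/[Tl⁺]꜀ₐₜ) = −(0.0592/1) log(0.000559/0.0293) = −(0.0592/1)(-1.719) = +0.102 V.

+0.102 V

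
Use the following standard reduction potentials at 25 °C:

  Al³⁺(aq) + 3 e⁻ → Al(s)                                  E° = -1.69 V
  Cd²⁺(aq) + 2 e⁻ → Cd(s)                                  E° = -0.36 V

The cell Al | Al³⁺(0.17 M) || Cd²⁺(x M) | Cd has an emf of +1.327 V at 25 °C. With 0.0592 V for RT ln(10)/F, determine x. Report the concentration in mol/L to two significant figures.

Cd²⁺/Cd is the cathode, Al³⁺/Al the anode: E°cell = +1.33 V, n = 6.
Overall reaction: 3 Cd²⁺(aq) + 2 Al(s) → 3 Cd(s) + 2 Al³⁺(aq); Q = [Al³⁺]^2/[Cd²⁺]^3.
From E = E° − (0.0592/n) log Q: log Q = (E° − E)·n/0.0592 = (+1.33 − (+1.327))·6/0.0592 = 0.3041.
So 3·log[Cd²⁺] = 2·log(0.17) − log Q = -1.5391 − (0.3041) = -1.8432; log[Cd²⁺] = -1.8432 / 3 = -0.6144; [Cd²⁺] = 10^(-0.6144) ≈ 0.24 M.

0.24 M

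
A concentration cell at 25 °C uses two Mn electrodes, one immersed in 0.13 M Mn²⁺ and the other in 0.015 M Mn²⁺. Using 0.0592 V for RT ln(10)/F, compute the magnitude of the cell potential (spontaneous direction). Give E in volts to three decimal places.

For a concentration cell E°cell = 0. The 0.13 M side is the cathode (reduction is favoured where [Mn²⁺] is higher).
With n = 2, E = −(0.0592/2) log([Mn²⁺]ₐₙ/[Mn²⁺]꜀ₐₜ) = −(0.0592/2) log(0.015/0.13) = −(0.0592/2)(-0.938) = +0.028 V.

+0.028 V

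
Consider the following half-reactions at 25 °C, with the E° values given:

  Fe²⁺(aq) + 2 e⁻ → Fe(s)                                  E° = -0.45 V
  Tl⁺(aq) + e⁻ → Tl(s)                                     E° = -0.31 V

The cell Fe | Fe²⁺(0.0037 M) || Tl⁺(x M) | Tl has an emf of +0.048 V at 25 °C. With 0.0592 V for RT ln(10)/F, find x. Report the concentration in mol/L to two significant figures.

Tl⁺/Tl is the cathode, Fe²⁺/Fe the anode: E°cell = +0.14 V, n = 2.
Overall reaction: 2 Tl⁺(aq) + Fe(s) → 2 Tl(s) + Fe²⁺(aq); Q = [Fe²⁺]^1/[Tl⁺]^2.
From E = E° − (0.0592/n) log Q: log Q = (E° − E)·n/0.0592 = (+0.14 − (+0.048))·2/0.0592 = 3.1081.
So 2·log[Tl⁺] = 1·log(0.0037) − log Q = -2.4318 − (3.1081) = -5.5399; log[Tl⁺] = -5.5399 / 2 = -2.7700; [Tl⁺] = 10^(-2.7700) ≈ 0.0017 M.

0.0017 M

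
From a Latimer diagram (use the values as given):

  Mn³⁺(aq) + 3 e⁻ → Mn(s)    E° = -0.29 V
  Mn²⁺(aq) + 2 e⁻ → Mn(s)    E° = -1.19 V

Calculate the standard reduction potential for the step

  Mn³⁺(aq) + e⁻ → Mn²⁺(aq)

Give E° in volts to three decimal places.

+1.510 V

Sequential free energies add, so n₃E°₃ = n₁E°₁ + n₂E°₂.
With n₃ = 3, and the known step contributing 2×(-1.19) V, the unknown satisfies 1·E° = 3×(-0.29) − 2×(-1.19) = +1.510.
E° = +1.510 / 1 = +1.510 V.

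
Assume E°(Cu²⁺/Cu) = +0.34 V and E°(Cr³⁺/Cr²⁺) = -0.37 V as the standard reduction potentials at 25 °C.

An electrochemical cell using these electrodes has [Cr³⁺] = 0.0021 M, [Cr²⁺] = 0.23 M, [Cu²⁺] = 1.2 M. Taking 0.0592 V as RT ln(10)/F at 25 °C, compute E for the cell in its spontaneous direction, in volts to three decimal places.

Cu²⁺/Cu is the cathode (higher E°), Cr³⁺/Cr²⁺ the anode: E°cell = +0.34 − (-0.37) = +0.71 V, n = 2.
Overall: Cu²⁺(aq) + 2 Cr²⁺(aq) → Cu(s) + 2 Cr³⁺(aq)
Q = [Cr³⁺]^2 / ([Cu²⁺]·[Cr²⁺]^2); log Q = -4.158.
E = E° − (0.0592/n) log Q = +0.71 − (0.0592/2)(-4.158) = +0.833 V.

+0.833 V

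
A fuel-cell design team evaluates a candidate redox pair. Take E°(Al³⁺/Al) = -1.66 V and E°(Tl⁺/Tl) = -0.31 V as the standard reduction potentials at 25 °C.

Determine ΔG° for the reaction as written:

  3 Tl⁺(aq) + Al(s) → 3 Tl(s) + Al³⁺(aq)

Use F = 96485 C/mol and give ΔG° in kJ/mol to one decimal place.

As written, Tl⁺/Tl is reduced (cathode) and Al³⁺/Al is oxidised (anode), so E°cell = (-0.31) − (-1.66) = +1.35 V.
Balancing electrons gives n = 3.
ΔG° = −nFE° = −(3)(96485)(+1.35) = -390,764 J = -390.8 kJ/mol.

-390.8 kJ/mol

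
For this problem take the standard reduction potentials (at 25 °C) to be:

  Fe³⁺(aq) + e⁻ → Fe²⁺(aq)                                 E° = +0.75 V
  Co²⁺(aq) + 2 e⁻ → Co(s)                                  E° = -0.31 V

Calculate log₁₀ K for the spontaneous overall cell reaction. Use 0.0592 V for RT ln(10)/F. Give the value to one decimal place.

Cathode: Fe³⁺/Fe²⁺; anode: Co²⁺/Co. E°cell = +1.06 V, n = 2.
log K = nE°cell / 0.0592 = (2)(+1.06) / 0.0592 = 35.8.

35.8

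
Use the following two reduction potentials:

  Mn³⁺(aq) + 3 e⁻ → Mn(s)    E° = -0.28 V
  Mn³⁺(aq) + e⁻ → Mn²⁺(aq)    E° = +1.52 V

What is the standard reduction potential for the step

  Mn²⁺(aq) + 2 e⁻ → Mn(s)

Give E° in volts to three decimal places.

-1.180 V

Sequential free energies add, so n₃E°₃ = n₁E°₁ + n₂E°₂.
With n₃ = 3, and the known step contributing 1×(+1.52) V, the unknown satisfies 2·E° = 3×(-0.28) − 1×(+1.52) = -2.360.
E° = -2.360 / 2 = -1.180 V.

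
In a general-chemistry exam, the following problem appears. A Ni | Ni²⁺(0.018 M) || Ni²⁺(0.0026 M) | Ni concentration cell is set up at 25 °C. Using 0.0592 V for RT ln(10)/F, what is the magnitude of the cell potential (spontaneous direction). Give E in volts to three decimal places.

+0.025 V

For a concentration cell E°cell = 0. The 0.018 M side is the cathode (reduction is favoured where [Ni²⁺] is higher).
With n = 2, E = −(0.0592/2) log([Ni²⁺]ₐₙ/[Ni²⁺]꜀ₐₜ) = −(0.0592/2) log(0.0026/0.018) = −(0.0592/2)(-0.840) = +0.025 V.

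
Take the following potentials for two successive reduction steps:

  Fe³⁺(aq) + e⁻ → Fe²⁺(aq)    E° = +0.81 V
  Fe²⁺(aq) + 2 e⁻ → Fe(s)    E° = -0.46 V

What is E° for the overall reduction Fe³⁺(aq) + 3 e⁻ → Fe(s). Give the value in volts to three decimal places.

-0.037 V

Standard free energies of sequential steps add: ΔG°₃ = ΔG°₁ + ΔG°₂, so n₃E°₃ = n₁E°₁ + n₂E°₂.
E°₃ = (1×+0.81 + 2×-0.46) / 3 = (-0.110) / 3 = -0.037 V.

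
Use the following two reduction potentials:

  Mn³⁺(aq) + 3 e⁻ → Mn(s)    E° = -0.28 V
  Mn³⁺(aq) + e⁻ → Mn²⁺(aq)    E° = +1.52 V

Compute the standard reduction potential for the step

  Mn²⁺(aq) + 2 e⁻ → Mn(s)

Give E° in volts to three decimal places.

Sequential free energies add, so n₃E°₃ = n₁E°₁ + n₂E°₂.
With n₃ = 3, and the known step contributing 1×(+1.52) V, the unknown satisfies 2·E° = 3×(-0.28) − 1×(+1.52) = -2.360.
E° = -2.360 / 2 = -1.180 V.

-1.180 V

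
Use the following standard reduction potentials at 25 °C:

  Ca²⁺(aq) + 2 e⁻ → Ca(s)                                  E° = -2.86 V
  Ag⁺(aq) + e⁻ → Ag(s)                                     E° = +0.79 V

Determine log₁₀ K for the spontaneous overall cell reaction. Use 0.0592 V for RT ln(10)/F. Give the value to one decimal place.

Cathode: Ag⁺/Ag; anode: Ca²⁺/Ca. E°cell = +3.65 V, n = 2.
log K = nE°cell / 0.0592 = (2)(+3.65) / 0.0592 = 123.3.

123.3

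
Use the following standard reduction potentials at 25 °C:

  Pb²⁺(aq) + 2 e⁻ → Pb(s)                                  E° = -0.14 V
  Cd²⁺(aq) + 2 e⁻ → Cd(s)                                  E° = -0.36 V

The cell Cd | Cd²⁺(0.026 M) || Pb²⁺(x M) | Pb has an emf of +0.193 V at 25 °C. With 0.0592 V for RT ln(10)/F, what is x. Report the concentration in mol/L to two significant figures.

0.0032 M

Pb²⁺/Pb is the cathode, Cd²⁺/Cd the anode: E°cell = +0.22 V, n = 2.
Overall reaction: Pb²⁺(aq) + Cd(s) → Pb(s) + Cd²⁺(aq); Q = [Cd²⁺]^1/[Pb²⁺]^1.
From E = E° − (0.0592/n) log Q: log Q = (E° − E)·n/0.0592 = (+0.22 − (+0.193))·2/0.0592 = 0.9122.
So 1·log[Pb²⁺] = 1·log(0.026) − log Q = -1.5850 − (0.9122) = -2.4972; [Pb²⁺] = 10^(-2.4972) ≈ 0.0032 M.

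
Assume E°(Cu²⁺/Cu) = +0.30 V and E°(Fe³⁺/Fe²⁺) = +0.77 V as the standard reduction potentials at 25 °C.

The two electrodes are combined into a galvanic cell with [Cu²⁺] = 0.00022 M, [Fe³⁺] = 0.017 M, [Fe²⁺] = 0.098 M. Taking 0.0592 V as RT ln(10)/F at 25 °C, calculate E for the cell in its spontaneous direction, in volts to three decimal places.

Fe³⁺/Fe²⁺ is the cathode (higher E°), Cu²⁺/Cu the anode: E°cell = +0.77 − (+0.30) = +0.47 V, n = 2.
Overall: 2 Fe³⁺(aq) + Cu(s) → 2 Fe²⁺(aq) + Cu²⁺(aq)
Q = [Fe²⁺]^2·[Cu²⁺] / ([Fe³⁺]^2); log Q = -2.136.
E = E° − (0.0592/n) log Q = +0.47 − (0.0592/2)(-2.136) = +0.533 V.

+0.533 V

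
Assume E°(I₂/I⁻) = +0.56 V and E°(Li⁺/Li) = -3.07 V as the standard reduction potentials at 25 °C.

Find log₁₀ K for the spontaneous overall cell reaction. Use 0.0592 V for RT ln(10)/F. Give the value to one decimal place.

Cathode: I₂/I⁻; anode: Li⁺/Li. E°cell = +3.63 V, n = 2.
log K = nE°cell / 0.0592 = (2)(+3.63) / 0.0592 = 122.6.

122.6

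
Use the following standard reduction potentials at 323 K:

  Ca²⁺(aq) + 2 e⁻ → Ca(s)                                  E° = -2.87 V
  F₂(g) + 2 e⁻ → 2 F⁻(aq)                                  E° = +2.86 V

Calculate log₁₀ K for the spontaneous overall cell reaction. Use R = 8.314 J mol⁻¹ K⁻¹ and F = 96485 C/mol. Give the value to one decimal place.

Cathode: F₂/F⁻; anode: Ca²⁺/Ca. E°cell = (+2.86) − (-2.87) = +5.73 V, with n = 2.
ΔG° = −nFE° = −RT ln K, so ln K = nFE°/(RT) = (2)(96485)(+5.73) / ((8.314)(323)) = 411.748.
log₁₀ K = 411.748 / ln 10 = 178.8.

178.8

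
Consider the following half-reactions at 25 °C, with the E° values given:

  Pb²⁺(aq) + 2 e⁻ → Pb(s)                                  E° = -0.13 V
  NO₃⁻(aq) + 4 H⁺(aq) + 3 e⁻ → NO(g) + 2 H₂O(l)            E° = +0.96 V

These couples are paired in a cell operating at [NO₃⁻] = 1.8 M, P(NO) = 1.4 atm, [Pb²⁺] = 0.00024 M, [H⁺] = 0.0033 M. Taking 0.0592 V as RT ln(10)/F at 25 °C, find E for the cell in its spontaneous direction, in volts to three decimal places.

NO₃⁻/NO is the cathode (higher E°), Pb²⁺/Pb the anode: E°cell = +0.96 − (-0.13) = +1.09 V, n = 6.
Overall: 2 NO₃⁻(aq) + 8 H⁺(aq) + 3 Pb(s) → 2 NO(g) + 4 H₂O(l) + 3 Pb²⁺(aq)
Q = P(NO)^2·[Pb²⁺]^3 / ([NO₃⁻]^2·[H⁺]^8); log Q = 8.774.
E = E° − (0.0592/n) log Q = +1.09 − (0.0592/6)(8.774) = +1.003 V.

+1.003 V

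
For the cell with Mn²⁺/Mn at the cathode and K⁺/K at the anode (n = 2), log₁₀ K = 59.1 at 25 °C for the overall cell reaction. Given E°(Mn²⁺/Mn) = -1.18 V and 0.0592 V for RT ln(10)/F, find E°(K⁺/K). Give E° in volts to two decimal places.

E°cell = (0.0592/n)·log K = (0.0592/2)(59.1) = +1.749 V.
Since Mn²⁺/Mn is the cathode and K⁺/K the anode, E°cell = E°(Mn²⁺/Mn) − E°(K⁺/K).
So E°(K⁺/K) = E°(Mn²⁺/Mn) − E°cell = (-1.18) − (+1.749) = -2.93 V.

-2.93 V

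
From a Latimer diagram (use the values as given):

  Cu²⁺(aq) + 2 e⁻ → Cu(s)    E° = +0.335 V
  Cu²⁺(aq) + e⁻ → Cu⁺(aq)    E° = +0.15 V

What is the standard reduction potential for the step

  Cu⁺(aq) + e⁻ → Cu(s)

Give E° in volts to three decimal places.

Sequential free energies add, so n₃E°₃ = n₁E°₁ + n₂E°₂.
With n₃ = 2, and the known step contributing 1×(+0.15) V, the unknown satisfies 1·E° = 2×(+0.335) − 1×(+0.15) = +0.520.
E° = +0.520 / 1 = +0.520 V.

+0.520 V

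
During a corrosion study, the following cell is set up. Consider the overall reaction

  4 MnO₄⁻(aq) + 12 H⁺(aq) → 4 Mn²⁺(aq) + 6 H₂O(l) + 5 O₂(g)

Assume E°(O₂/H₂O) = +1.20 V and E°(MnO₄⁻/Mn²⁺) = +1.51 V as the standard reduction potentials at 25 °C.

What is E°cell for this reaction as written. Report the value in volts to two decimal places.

The MnO₄⁻/Mn²⁺ couple has the higher reduction potential, so it is the cathode; O₂/H₂O is oxidised at the anode.
E°cell = E°(cathode) − E°(anode) = (+1.51) − (+1.20) = +0.31 V.

+0.31 V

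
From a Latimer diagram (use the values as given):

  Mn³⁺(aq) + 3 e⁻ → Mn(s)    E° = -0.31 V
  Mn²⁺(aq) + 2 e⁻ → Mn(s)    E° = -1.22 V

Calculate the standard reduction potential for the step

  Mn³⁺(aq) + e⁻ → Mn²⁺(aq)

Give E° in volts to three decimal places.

Sequential free energies add, so n₃E°₃ = n₁E°₁ + n₂E°₂.
With n₃ = 3, and the known step contributing 2×(-1.22) V, the unknown satisfies 1·E° = 3×(-0.31) − 2×(-1.22) = +1.510.
E° = +1.510 / 1 = +1.510 V.

+1.510 V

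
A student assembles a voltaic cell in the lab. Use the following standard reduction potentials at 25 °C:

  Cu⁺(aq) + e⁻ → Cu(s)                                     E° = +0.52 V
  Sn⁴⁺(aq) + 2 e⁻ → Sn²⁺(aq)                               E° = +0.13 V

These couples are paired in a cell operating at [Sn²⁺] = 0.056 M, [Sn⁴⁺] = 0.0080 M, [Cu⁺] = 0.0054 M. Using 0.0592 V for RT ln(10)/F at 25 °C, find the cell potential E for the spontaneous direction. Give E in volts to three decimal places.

+0.281 V

Cu⁺/Cu is the cathode (higher E°), Sn⁴⁺/Sn²⁺ the anode: E°cell = +0.52 − (+0.13) = +0.39 V, n = 2.
Overall: 2 Cu⁺(aq) + Sn²⁺(aq) → 2 Cu(s) + Sn⁴⁺(aq)
Q = [Sn⁴⁺] / ([Cu⁺]^2·[Sn²⁺]); log Q = 3.690.
E = E° − (0.0592/n) log Q = +0.39 − (0.0592/2)(3.690) = +0.281 V.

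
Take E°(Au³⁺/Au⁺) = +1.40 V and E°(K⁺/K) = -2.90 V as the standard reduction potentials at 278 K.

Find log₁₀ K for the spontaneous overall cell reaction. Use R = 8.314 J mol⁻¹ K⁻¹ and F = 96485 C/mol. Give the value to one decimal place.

Cathode: Au³⁺/Au⁺; anode: K⁺/K. E°cell = (+1.40) − (-2.90) = +4.30 V, with n = 2.
ΔG° = −nFE° = −RT ln K, so ln K = nFE°/(RT) = (2)(96485)(+4.30) / ((8.314)(278)) = 359.007.
log₁₀ K = 359.007 / ln 10 = 155.9.

155.9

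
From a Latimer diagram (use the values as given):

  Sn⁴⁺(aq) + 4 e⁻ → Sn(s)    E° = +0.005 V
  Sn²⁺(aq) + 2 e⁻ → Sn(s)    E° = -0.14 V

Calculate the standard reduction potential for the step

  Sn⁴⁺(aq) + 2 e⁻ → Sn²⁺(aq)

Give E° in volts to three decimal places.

Sequential free energies add, so n₃E°₃ = n₁E°₁ + n₂E°₂.
With n₃ = 4, and the known step contributing 2×(-0.14) V, the unknown satisfies 2·E° = 4×(+0.005) − 2×(-0.14) = +0.300.
E° = +0.300 / 2 = +0.150 V.

+0.150 V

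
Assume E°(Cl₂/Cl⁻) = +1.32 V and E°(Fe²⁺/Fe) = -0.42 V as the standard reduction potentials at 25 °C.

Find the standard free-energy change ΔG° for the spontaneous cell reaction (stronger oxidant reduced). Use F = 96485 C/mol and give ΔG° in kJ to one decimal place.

Cl₂/Cl⁻ (E° = +1.32 V) is the cathode; Fe²⁺/Fe (E° = -0.42 V) is the anode, so E°cell = +1.74 V.
Balancing electrons gives n = 2 (lcm of 2 and 2).
ΔG° = −nFE° = −(2)(96485)(+1.74) = -335,768 J = -335.8 kJ.

-335.8 kJ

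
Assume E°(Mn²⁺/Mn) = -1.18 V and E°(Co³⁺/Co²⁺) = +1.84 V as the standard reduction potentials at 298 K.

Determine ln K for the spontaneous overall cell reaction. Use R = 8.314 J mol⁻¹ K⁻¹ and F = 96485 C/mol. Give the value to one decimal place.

Cathode: Co³⁺/Co²⁺; anode: Mn²⁺/Mn. E°cell = (+1.84) − (-1.18) = +3.02 V, with n = 2.
ΔG° = −nFE° = −RT ln K, so ln K = nFE°/(RT) = (2)(96485)(+3.02) / ((8.314)(298)) = 235.218.

235.2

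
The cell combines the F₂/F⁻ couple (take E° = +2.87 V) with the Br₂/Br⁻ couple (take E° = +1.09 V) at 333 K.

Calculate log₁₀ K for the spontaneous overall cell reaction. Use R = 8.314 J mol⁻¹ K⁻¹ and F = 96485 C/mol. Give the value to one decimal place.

53.9

Cathode: F₂/F⁻; anode: Br₂/Br⁻. E°cell = (+2.87) − (+1.09) = +1.78 V, with n = 2.
ΔG° = −nFE° = −RT ln K, so ln K = nFE°/(RT) = (2)(96485)(+1.78) / ((8.314)(333)) = 124.067.
log₁₀ K = 124.067 / ln 10 = 53.9.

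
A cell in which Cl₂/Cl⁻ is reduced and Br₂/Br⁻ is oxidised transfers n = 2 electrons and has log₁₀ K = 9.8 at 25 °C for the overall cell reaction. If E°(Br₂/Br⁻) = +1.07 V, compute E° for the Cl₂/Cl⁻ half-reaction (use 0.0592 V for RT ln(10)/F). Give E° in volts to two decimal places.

+1.36 V

E°cell = (0.0592/n)·log K = (0.0592/2)(9.8) = +0.290 V.
Since Cl₂/Cl⁻ is the cathode and Br₂/Br⁻ the anode, E°cell = E°(Cl₂/Cl⁻) − E°(Br₂/Br⁻).
So E°(Cl₂/Cl⁻) = E°cell + E°(Br₂/Br⁻) = +0.290 + (+1.07) = +1.36 V.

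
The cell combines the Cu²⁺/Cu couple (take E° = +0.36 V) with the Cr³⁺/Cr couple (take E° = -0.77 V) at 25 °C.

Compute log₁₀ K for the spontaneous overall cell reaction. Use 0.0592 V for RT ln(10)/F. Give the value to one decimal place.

Cathode: Cu²⁺/Cu; anode: Cr³⁺/Cr. E°cell = +1.13 V, n = 6.
log K = nE°cell / 0.0592 = (6)(+1.13) / 0.0592 = 114.5.

114.5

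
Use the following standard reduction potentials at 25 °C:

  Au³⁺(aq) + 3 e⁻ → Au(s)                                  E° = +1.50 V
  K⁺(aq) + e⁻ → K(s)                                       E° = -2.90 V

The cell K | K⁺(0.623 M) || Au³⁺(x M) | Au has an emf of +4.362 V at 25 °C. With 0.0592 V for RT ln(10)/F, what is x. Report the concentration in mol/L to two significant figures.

Au³⁺/Au is the cathode, K⁺/K the anode: E°cell = +4.40 V, n = 3.
Overall reaction: Au³⁺(aq) + 3 K(s) → Au(s) + 3 K⁺(aq); Q = [K⁺]^3/[Au³⁺]^1.
From E = E° − (0.0592/n) log Q: log Q = (E° − E)·n/0.0592 = (+4.40 − (+4.362))·3/0.0592 = 1.9257.
So 1·log[Au³⁺] = 3·log(0.623) − log Q = -0.6165 − (1.9257) = -2.5422; [Au³⁺] = 10^(-2.5422) ≈ 0.0029 M.

0.0029 M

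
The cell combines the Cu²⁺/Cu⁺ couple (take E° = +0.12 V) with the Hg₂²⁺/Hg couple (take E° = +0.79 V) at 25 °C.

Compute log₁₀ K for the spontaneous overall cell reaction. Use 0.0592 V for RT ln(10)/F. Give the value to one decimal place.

Cathode: Hg₂²⁺/Hg; anode: Cu²⁺/Cu⁺. E°cell = +0.67 V, n = 2.
log K = nE°cell / 0.0592 = (2)(+0.67) / 0.0592 = 22.6.

22.6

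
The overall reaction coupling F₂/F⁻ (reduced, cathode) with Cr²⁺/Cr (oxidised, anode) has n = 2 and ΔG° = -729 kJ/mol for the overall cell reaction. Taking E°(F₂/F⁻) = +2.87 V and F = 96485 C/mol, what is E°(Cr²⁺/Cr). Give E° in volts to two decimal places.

-0.91 V

E°cell = −ΔG°/(nF) = −(-729×10³)/((2)(96485)) = +3.778 V.
Since F₂/F⁻ is the cathode and Cr²⁺/Cr the anode, E°cell = E°(F₂/F⁻) − E°(Cr²⁺/Cr).
So E°(Cr²⁺/Cr) = E°(F₂/F⁻) − E°cell = (+2.87) − (+3.778) = -0.91 V.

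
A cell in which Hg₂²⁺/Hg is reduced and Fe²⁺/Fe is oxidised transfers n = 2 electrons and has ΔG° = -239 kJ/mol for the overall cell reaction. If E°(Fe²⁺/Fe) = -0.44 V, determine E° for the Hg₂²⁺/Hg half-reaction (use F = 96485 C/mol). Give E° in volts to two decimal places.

E°cell = −ΔG°/(nF) = −(-239×10³)/((2)(96485)) = +1.239 V.
Since Hg₂²⁺/Hg is the cathode and Fe²⁺/Fe the anode, E°cell = E°(Hg₂²⁺/Hg) − E°(Fe²⁺/Fe).
So E°(Hg₂²⁺/Hg) = E°cell + E°(Fe²⁺/Fe) = +1.239 + (-0.44) = +0.80 V.

+0.80 V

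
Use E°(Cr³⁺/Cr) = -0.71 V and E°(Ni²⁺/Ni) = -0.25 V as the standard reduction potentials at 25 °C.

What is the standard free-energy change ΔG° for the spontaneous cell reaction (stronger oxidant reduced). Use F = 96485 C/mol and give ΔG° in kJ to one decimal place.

Ni²⁺/Ni (E° = -0.25 V) is the cathode; Cr³⁺/Cr (E° = -0.71 V) is the anode, so E°cell = +0.46 V.
Balancing electrons gives n = 6 (lcm of 2 and 3).
ΔG° = −nFE° = −(6)(96485)(+0.46) = -266,299 J = -266.3 kJ.

-266.3 kJ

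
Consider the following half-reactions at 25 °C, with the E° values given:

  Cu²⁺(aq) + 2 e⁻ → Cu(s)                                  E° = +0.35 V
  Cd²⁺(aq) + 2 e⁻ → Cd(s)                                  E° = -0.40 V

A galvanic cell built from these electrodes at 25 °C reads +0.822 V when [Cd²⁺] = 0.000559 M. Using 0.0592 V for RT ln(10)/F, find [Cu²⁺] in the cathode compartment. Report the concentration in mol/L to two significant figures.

Cu²⁺/Cu is the cathode, Cd²⁺/Cd the anode: E°cell = +0.75 V, n = 2.
Overall reaction: Cu²⁺(aq) + Cd(s) → Cu(s) + Cd²⁺(aq); Q = [Cd²⁺]^1/[Cu²⁺]^1.
From E = E° − (0.0592/n) log Q: log Q = (E° − E)·n/0.0592 = (+0.75 − (+0.822))·2/0.0592 = -2.4324.
So 1·log[Cu²⁺] = 1·log(0.000559) − log Q = -3.2526 − (-2.4324) = -0.8202; [Cu²⁺] = 10^(-0.8202) ≈ 0.15 M.

0.15 M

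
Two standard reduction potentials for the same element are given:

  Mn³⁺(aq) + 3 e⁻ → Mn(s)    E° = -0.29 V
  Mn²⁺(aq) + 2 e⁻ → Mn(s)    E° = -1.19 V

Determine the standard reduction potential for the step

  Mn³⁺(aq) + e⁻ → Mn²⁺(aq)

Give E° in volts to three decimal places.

+1.510 V

Sequential free energies add, so n₃E°₃ = n₁E°₁ + n₂E°₂.
With n₃ = 3, and the known step contributing 2×(-1.19) V, the unknown satisfies 1·E° = 3×(-0.29) − 2×(-1.19) = +1.510.
E° = +1.510 / 1 = +1.510 V.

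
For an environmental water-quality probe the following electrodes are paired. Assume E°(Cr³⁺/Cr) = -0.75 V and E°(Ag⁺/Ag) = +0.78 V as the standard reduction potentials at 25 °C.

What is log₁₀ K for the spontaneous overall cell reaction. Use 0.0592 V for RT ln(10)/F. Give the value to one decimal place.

77.5

Cathode: Ag⁺/Ag; anode: Cr³⁺/Cr. E°cell = +1.53 V, n = 3.
log K = nE°cell / 0.0592 = (3)(+1.53) / 0.0592 = 77.5.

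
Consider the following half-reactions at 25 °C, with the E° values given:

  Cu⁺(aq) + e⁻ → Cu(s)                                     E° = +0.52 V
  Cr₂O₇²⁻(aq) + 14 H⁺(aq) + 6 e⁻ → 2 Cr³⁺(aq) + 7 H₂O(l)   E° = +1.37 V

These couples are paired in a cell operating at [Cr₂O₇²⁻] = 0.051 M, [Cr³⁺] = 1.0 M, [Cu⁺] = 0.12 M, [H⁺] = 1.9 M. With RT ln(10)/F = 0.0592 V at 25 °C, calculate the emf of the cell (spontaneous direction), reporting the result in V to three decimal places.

Cr₂O₇²⁻/Cr³⁺ is the cathode (higher E°), Cu⁺/Cu the anode: E°cell = +1.37 − (+0.52) = +0.85 V, n = 6.
Overall: Cr₂O₇²⁻(aq) + 14 H⁺(aq) + 6 Cu(s) → 2 Cr³⁺(aq) + 7 H₂O(l) + 6 Cu⁺(aq)
Q = [Cr³⁺]^2·[Cu⁺]^6 / ([Cr₂O₇²⁻]·[H⁺]^14); log Q = -8.135.
E = E° − (0.0592/n) log Q = +0.85 − (0.0592/6)(-8.135) = +0.930 V.

+0.930 V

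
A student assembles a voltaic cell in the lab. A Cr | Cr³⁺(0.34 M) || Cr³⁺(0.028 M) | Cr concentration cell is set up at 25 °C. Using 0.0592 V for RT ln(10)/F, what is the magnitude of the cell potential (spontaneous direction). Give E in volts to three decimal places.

+0.021 V

For a concentration cell E°cell = 0. The 0.34 M side is the cathode (reduction is favoured where [Cr³⁺] is higher).
With n = 3, E = −(0.0592/3) log([Cr³⁺]ₐₙ/[Cr³⁺]꜀ₐₜ) = −(0.0592/3) log(0.028/0.34) = −(0.0592/3)(-1.084) = +0.021 V.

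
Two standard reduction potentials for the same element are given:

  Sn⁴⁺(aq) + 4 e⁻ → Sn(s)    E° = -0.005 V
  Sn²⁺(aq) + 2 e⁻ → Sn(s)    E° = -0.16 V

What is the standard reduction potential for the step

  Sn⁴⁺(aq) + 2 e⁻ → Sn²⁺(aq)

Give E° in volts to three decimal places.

+0.150 V

Sequential free energies add, so n₃E°₃ = n₁E°₁ + n₂E°₂.
With n₃ = 4, and the known step contributing 2×(-0.16) V, the unknown satisfies 2·E° = 4×(-0.005) − 2×(-0.16) = +0.300.
E° = +0.300 / 2 = +0.150 V.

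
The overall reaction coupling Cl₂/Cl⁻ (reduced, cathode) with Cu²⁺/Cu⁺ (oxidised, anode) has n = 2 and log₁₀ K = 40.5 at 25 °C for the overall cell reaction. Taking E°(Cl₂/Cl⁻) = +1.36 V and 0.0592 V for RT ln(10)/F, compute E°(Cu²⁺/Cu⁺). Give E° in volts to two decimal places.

+0.16 V

E°cell = (0.0592/n)·log K = (0.0592/2)(40.5) = +1.199 V.
Since Cl₂/Cl⁻ is the cathode and Cu²⁺/Cu⁺ the anode, E°cell = E°(Cl₂/Cl⁻) − E°(Cu²⁺/Cu⁺).
So E°(Cu²⁺/Cu⁺) = E°(Cl₂/Cl⁻) − E°cell = (+1.36) − (+1.199) = +0.16 V.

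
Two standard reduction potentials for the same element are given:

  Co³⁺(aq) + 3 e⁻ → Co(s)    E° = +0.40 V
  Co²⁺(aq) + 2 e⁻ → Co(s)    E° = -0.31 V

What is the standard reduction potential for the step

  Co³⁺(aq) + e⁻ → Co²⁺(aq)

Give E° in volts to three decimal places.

Sequential free energies add, so n₃E°₃ = n₁E°₁ + n₂E°₂.
With n₃ = 3, and the known step contributing 2×(-0.31) V, the unknown satisfies 1·E° = 3×(+0.40) − 2×(-0.31) = +1.820.
E° = +1.820 / 1 = +1.820 V.

+1.820 V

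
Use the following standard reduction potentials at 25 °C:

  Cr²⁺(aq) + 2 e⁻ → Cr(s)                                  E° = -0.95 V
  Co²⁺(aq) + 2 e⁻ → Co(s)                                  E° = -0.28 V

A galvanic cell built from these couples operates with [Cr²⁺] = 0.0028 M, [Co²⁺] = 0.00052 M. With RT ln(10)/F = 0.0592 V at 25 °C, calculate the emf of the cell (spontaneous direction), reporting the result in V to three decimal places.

+0.648 V

Co²⁺/Co is the cathode (higher E°), Cr²⁺/Cr the anode: E°cell = -0.28 − (-0.95) = +0.67 V, n = 2.
Overall: Co²⁺(aq) + Cr(s) → Co(s) + Cr²⁺(aq)
Q = [Cr²⁺] / ([Co²⁺]); log Q = 0.731.
E = E° − (0.0592/n) log Q = +0.67 − (0.0592/2)(0.731) = +0.648 V.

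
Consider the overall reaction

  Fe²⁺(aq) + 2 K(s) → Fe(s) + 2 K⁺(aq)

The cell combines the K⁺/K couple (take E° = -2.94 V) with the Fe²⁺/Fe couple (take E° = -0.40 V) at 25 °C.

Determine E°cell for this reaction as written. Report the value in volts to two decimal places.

The Fe²⁺/Fe couple has the higher reduction potential, so it is the cathode; K⁺/K is oxidised at the anode.
E°cell = E°(cathode) − E°(anode) = (-0.40) − (-2.94) = +2.54 V.
Since E°cell > 0, the reaction is spontaneous under standard conditions.

+2.54 V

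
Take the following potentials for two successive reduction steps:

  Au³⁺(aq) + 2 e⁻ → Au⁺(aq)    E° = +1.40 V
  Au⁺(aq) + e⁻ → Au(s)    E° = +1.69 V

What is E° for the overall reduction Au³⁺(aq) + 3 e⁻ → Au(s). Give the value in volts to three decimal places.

+1.497 V

Since ΔG° = −nFE° is additive over sequential reductions, n₃E°₃ = n₁E°₁ + n₂E°₂.
E°₃ = (2×+1.40 + 1×+1.69) / 3 = (+4.490) / 3 = +1.497 V.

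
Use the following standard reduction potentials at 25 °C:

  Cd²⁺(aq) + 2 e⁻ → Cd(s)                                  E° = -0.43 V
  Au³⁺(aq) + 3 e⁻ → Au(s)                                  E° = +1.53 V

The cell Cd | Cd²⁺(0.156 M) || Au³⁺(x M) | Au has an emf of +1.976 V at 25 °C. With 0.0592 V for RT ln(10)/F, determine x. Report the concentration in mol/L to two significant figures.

0.40 M

Au³⁺/Au is the cathode, Cd²⁺/Cd the anode: E°cell = +1.96 V, n = 6.
Overall reaction: 2 Au³⁺(aq) + 3 Cd(s) → 2 Au(s) + 3 Cd²⁺(aq); Q = [Cd²⁺]^3/[Au³⁺]^2.
From E = E° − (0.0592/n) log Q: log Q = (E° − E)·n/0.0592 = (+1.96 − (+1.976))·6/0.0592 = -1.6216.
So 2·log[Au³⁺] = 3·log(0.156) − log Q = -2.4206 − (-1.6216) = -0.7990; log[Au³⁺] = -0.7990 / 2 = -0.3995; [Au³⁺] = 10^(-0.3995) ≈ 0.40 M.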